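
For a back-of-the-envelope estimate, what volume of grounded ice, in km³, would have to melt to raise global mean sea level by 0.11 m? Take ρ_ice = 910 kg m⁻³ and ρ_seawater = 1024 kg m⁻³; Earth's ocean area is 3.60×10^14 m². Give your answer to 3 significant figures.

Required water volume = Δh × A = 0.11 m × 3.60×10^14 m² = 3.960×10^13 m³ = 3.960×10^4 km³.
Ice volume = water volume × ρ_w/ρ_ice = 3.960×10^4 × 1024/910 = 4.46×10^4 km³.

≈ 4.46×10^4 km³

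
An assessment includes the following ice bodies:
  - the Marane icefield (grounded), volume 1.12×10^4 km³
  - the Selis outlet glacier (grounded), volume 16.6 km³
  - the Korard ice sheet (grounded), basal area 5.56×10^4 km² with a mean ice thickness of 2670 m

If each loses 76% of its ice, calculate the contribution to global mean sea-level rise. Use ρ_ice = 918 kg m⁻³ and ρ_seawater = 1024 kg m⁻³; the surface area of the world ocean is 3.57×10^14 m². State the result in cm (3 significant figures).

≈ 30.5 cm

Marane: 0.76 × 1.12×10^4 km³ × (918/1024) = 7631 km³ of water.
Selis: 0.76 × 16.6 km³ × (918/1024) = 11.31 km³ of water.
Korard: ice volume = 5.56×10^4 km² × 2670 m = 1.485×10^5 km³; 0.76 × 1.485×10^5 × (918/1024) = 1.011×10^5 km³ of water.
Total added water ≈ 1.088×10^14 m³ over 3.57×10^14 m² → Δh = 0.305 m = 30.5 cm.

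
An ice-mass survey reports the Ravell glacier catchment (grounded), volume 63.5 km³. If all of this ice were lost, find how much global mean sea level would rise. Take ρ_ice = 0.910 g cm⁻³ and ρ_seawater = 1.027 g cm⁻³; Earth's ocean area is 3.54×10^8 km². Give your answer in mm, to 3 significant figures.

Ravell: 63.5 km³ × (910/1027) = 56.27 km³ of water.
Spread over 3.54×10^14 m² of ocean, Δh = 5.627×10^10 / 3.54×10^14 = 1.59×10^-4 m = 0.159 mm.

≈ 0.159 mm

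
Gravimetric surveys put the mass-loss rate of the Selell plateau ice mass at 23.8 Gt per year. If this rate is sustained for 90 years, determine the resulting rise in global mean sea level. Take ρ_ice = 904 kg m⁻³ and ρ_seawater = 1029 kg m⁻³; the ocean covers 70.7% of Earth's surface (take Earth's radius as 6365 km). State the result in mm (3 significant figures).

Total mass lost = 23.8 Gt/yr × 90 yr = 2142 Gt = 2.142×10^15 kg.
ρ_w = 1029 kg m⁻³, so water volume = 2.142×10^15 / 1029 = 2.082×10^12 m³.
Δh = 2.082×10^12 / 3.60×10^14 = 5.78×10^-3 m = 5.78 mm.

≈ 5.78 mm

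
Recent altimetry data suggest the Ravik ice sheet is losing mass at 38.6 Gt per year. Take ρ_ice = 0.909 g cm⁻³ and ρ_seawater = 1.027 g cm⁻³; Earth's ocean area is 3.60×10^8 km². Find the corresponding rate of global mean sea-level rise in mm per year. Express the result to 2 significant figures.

ρ_w = 1.027 g cm⁻³ = 1027 kg m⁻³. Annual water volume added = 38.6 Gt / ρ_w = 3.860×10^13 kg / 1027 kg m⁻³ = 3.759×10^10 m³.
Δh per year = 3.759×10^10 / 3.60×10^14 = 1.04×10^-4 m = 0.10 mm.

≈ 0.10 mm/yr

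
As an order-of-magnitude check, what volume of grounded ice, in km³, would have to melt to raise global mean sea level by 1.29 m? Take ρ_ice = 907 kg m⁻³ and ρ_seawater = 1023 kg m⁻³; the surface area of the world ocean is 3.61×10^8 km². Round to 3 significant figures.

Required water volume = Δh × A = 1.29 m × 3.61×10^14 m² = 4.657×10^14 m³ = 4.657×10^5 km³.
Ice volume = water volume × ρ_w/ρ_ice = 4.657×10^5 × 1023/907 = 5.25×10^5 km³.

≈ 5.25×10^5 km³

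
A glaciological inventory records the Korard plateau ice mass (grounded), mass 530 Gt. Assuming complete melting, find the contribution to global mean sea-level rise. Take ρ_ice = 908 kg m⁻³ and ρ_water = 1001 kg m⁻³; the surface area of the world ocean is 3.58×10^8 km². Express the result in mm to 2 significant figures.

≈ 1.5 mm

Korard: 530 Gt = 5.300×10^14 kg; dividing by ρ_w = 1001 kg m⁻³ gives 5.295×10^11 m³ of water.
Spread over 3.58×10^14 m² of ocean, Δh = 5.295×10^11 / 3.58×10^14 = 1.48×10^-3 m = 1.5 mm.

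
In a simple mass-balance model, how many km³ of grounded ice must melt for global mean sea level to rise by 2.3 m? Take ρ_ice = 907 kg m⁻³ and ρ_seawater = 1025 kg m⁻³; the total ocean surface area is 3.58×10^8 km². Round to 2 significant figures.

≈ 9.3×10^5 km³

Required water volume = Δh × A = 2.3 m × 3.58×10^14 m² = 8.234×10^14 m³ = 8.234×10^5 km³.
Ice volume = water volume × ρ_w/ρ_ice = 8.234×10^5 × 1025/907 = 9.3×10^5 km³.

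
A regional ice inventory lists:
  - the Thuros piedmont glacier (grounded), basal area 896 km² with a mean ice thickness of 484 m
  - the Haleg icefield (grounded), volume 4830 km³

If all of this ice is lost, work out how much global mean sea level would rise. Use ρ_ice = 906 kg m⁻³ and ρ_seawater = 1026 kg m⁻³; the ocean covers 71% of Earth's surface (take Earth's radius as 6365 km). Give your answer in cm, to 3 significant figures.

≈ 1.29 cm

Thuros: ice volume = 896 km² × 484 m = 433.7 km³; 433.7 × (906/1026) = 382.9 km³ of water.
Haleg: 4830 km³ × (906/1026) = 4265 km³ of water.
Total added water ≈ 4.648×10^12 m³ over 3.61×10^14 m² → Δh = 0.0129 m = 1.29 cm.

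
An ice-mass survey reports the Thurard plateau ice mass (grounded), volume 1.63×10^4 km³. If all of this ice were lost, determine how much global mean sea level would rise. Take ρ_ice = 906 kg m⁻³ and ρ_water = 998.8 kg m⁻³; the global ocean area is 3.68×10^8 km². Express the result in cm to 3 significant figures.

≈ 4.02 cm

Thurard: 1.63×10^4 km³ × (906/998.8) = 1.479×10^4 km³ of water.
Spread over 3.68×10^14 m² of ocean, Δh = 1.479×10^13 / 3.68×10^14 = 0.0402 m = 4.02 cm.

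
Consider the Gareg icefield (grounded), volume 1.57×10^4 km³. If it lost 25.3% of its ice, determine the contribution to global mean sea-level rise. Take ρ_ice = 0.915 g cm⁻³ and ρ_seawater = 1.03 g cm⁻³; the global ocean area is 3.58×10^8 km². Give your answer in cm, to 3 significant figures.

Gareg: 0.253 × 1.57×10^4 km³ × (915/1030) = 3529 km³ of water.
Spread over 3.58×10^14 m² of ocean, Δh = 3.529×10^12 / 3.58×10^14 = 9.86×10^-3 m = 0.986 cm.

≈ 0.986 cm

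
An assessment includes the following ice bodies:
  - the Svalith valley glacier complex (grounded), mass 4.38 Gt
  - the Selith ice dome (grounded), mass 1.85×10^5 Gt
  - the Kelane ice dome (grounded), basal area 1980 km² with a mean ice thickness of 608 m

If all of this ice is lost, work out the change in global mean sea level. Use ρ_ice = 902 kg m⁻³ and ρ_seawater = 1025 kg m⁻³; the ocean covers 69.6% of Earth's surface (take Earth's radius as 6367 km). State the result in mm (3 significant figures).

Svalith: 4.38 Gt = 4.380×10^12 kg; dividing by ρ_w = 1025 kg m⁻³ gives 4.273×10^9 m³ of water.
Selith: 1.85×10^5 Gt = 1.850×10^17 kg; dividing by ρ_w = 1025 kg m⁻³ gives 1.805×10^14 m³ of water.
Kelane: ice volume = 1980 km² × 608 m = 1204 km³; 1204 × (902/1025) = 1059 km³ of water.
Total added water ≈ 1.816×10^14 m³ over 3.55×10^14 m² → Δh = 0.512 m = 512 mm.

≈ 512 mm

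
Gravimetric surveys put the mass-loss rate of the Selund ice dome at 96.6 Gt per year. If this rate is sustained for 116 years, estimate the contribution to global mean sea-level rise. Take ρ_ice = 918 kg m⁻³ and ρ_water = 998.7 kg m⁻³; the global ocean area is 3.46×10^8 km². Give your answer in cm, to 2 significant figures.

≈ 3.2 cm

Total mass lost = 96.6 Gt/yr × 116 yr = 1.121×10^4 Gt = 1.121×10^16 kg.
ρ_w = 998.7 kg m⁻³, so water volume = 1.121×10^16 / 998.7 = 1.122×10^13 m³.
Δh = 1.122×10^13 / 3.46×10^14 = 0.0324 m = 3.2 cm.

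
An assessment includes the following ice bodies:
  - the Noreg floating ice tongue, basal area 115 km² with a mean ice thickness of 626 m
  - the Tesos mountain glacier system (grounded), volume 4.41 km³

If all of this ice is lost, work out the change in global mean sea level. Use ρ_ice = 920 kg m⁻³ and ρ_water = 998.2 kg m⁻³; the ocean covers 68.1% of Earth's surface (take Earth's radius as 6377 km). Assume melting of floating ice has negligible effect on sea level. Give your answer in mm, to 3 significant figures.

The Noreg floating ice tongue is floating and already displaces its own weight of water, so its melt adds essentially nothing to sea level.
Tesos: 4.41 km³ × (920/998.2) = 4.065 km³ of water.
Total added water ≈ 4.065×10^9 m³ over 3.48×10^14 m² → Δh = 1.17×10^-5 m = 0.0117 mm.

≈ 0.0117 mm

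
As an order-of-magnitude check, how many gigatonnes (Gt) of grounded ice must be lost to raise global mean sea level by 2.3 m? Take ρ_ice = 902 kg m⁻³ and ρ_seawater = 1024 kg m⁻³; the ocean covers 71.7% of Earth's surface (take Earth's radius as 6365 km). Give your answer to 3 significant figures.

Required water volume = Δh × A = 2.3 m × 3.65×10^14 m² = 8.396×10^14 m³.
ρ_w = 1024 kg m⁻³, so the mass of water = 8.396×10^14 m³ × 1024 kg m⁻³ = 8.597×10^17 kg = 8.60×10^5 Gt (and the same mass of ice, by conservation).

≈ 8.60×10^5 Gt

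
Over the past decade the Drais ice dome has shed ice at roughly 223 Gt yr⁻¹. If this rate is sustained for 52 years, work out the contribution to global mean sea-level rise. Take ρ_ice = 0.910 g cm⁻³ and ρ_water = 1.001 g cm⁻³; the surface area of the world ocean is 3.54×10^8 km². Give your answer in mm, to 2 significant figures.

≈ 33 mm

Total mass lost = 223 Gt/yr × 52 yr = 1.160×10^4 Gt = 1.160×10^16 kg.
ρ_w = 1.001 g cm⁻³ = 1001 kg m⁻³, so water volume = 1.160×10^16 / 1001 = 1.158×10^13 m³.
Δh = 1.158×10^13 / 3.54×10^14 = 0.0327 m = 33 mm.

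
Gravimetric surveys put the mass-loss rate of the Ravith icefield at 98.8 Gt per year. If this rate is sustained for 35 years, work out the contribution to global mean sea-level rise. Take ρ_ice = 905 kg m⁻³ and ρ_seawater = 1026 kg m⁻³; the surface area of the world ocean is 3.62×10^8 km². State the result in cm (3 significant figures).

≈ 0.931 cm

Total mass lost = 98.8 Gt/yr × 35 yr = 3458 Gt = 3.458×10^15 kg.
ρ_w = 1026 kg m⁻³, so water volume = 3.458×10^15 / 1026 = 3.370×10^12 m³.
Δh = 3.370×10^12 / 3.62×10^14 = 9.31×10^-3 m = 0.931 cm.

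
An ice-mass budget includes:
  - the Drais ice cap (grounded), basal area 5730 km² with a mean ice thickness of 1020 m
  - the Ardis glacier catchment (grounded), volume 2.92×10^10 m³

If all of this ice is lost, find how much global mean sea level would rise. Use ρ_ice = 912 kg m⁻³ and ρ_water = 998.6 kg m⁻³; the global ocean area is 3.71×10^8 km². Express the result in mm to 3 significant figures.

≈ 14.5 mm

Drais: ice volume = 5730 km² × 1020 m = 5845 km³; 5845 × (912/998.6) = 5338 km³ of water.
Ardis: 2.92×10^10 m³ × (912/998.6) = 2.667×10^10 m³ of water.
Total added water ≈ 5.364×10^12 m³ over 3.71×10^14 m² → Δh = 0.0145 m = 14.5 mm.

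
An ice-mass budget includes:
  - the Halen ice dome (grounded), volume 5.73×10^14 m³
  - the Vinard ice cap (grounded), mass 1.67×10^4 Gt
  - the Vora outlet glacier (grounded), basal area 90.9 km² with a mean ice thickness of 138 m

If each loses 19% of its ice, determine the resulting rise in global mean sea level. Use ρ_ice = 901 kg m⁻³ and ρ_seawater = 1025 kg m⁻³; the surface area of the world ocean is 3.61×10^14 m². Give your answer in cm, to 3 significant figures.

≈ 27.4 cm

Halen: 0.19 × 5.73×10^14 m³ × (901/1025) = 9.570×10^13 m³ of water.
Vinard: 0.19 × 1.67×10^4 Gt = 3.173×10^15 kg; dividing by ρ_w = 1025 kg m⁻³ gives 3.096×10^12 m³ of water.
Vora: ice volume = 90.9 km² × 138 m = 12.54 km³; 0.19 × 12.54 × (901/1025) = 2.095 km³ of water.
Total added water ≈ 9.880×10^13 m³ over 3.61×10^14 m² → Δh = 0.274 m = 27.4 cm.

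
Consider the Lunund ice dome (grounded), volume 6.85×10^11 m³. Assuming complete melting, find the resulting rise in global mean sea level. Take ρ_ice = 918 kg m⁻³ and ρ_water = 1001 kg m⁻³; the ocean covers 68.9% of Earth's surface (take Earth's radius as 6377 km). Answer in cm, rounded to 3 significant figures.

≈ 0.178 cm

Lunund: 6.85×10^11 m³ × (918/1001) = 6.282×10^11 m³ of water.
Spread over 3.52×10^14 m² of ocean, Δh = 6.282×10^11 / 3.52×10^14 = 1.78×10^-3 m = 0.178 cm.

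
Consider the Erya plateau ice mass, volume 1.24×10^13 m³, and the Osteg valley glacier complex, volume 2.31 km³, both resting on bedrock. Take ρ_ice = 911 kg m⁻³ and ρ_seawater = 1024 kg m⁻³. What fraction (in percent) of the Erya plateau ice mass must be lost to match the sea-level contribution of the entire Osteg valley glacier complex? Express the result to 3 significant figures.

≈ 0.0186 %

Equal sea-level rise means equal mass of meltwater, i.e. equal mass of ice lost.
Ice mass of Osteg: 2.104×10^12 kg; ice mass of Erya: 1.130×10^16 kg.
Fraction required = 2.104×10^12 / 1.130×10^16 = 1.86×10^-4 → 0.0186 %.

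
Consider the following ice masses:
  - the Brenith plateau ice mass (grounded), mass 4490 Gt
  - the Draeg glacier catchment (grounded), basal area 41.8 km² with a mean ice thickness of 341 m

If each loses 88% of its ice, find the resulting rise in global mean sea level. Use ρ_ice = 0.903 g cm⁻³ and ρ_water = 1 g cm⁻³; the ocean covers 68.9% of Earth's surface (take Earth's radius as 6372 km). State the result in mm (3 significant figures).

≈ 11.3 mm

Brenith: 0.88 × 4490 Gt = 3.951×10^15 kg; dividing by ρ_w = 1 g cm⁻³ = 1000 kg m⁻³ gives 3.951×10^12 m³ of water.
Draeg: ice volume = 41.8 km² × 341 m = 14.25 km³; 0.88 × 14.25 × (903/1000) = 11.33 km³ of water.
Total added water ≈ 3.963×10^12 m³ over 3.52×10^14 m² → Δh = 0.0113 m = 11.3 mm.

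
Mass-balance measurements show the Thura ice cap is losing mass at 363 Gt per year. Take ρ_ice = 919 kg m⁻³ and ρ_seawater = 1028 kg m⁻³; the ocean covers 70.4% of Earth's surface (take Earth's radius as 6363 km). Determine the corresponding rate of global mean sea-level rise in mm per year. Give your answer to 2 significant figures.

≈ 0.99 mm/yr

ρ_w = 1028 kg m⁻³. Annual water volume added = 363 Gt / ρ_w = 3.630×10^14 kg / 1028 kg m⁻³ = 3.531×10^11 m³.
Δh per year = 3.531×10^11 / 3.58×10^14 = 9.86×10^-4 m = 0.99 mm.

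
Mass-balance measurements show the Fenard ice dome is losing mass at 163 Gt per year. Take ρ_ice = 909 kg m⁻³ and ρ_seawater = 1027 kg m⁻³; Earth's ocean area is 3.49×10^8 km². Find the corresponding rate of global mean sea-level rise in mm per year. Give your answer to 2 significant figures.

ρ_w = 1027 kg m⁻³. Annual water volume added = 163 Gt / ρ_w = 1.630×10^14 kg / 1027 kg m⁻³ = 1.587×10^11 m³.
Δh per year = 1.587×10^11 / 3.49×10^14 = 4.55×10^-4 m = 0.45 mm.

≈ 0.45 mm/yr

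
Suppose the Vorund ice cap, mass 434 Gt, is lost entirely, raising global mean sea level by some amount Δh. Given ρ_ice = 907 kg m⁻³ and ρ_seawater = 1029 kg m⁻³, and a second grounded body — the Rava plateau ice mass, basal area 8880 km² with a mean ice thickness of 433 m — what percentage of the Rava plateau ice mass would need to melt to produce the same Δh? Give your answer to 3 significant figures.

Equal sea-level rise means equal mass of meltwater, i.e. equal mass of ice lost.
Ice mass of Vorund: 4.340×10^14 kg; ice mass of Rava: 3.487×10^15 kg.
Fraction required = 4.340×10^14 / 3.487×10^15 = 0.124 → 12.4 %.

≈ 12.4 %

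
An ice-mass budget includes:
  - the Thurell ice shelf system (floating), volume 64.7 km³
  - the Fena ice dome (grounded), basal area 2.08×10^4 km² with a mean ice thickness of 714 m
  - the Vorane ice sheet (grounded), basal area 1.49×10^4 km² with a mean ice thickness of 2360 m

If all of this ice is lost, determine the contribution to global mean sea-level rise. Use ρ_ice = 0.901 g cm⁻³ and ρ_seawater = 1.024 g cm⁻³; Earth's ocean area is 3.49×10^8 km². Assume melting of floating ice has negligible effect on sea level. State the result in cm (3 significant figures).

≈ 12.6 cm

The Thurell ice shelf system is floating and already displaces its own weight of water, so its melt adds essentially nothing to sea level.
Fena: ice volume = 2.08×10^4 km² × 714 m = 1.485×10^4 km³; 1.485×10^4 × (901/1024) = 1.307×10^4 km³ of water.
Vorane: ice volume = 1.49×10^4 km² × 2360 m = 3.516×10^4 km³; 3.516×10^4 × (901/1024) = 3.094×10^4 km³ of water.
Total added water ≈ 4.401×10^13 m³ over 3.49×10^14 m² → Δh = 0.126 m = 12.6 cm.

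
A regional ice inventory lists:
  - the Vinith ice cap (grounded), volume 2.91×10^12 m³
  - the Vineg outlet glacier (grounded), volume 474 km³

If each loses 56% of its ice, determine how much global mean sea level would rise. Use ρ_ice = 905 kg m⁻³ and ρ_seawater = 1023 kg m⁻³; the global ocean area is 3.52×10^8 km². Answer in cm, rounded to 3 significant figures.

Vinith: 0.56 × 2.91×10^12 m³ × (905/1023) = 1.442×10^12 m³ of water.
Vineg: 0.56 × 474 km³ × (905/1023) = 234.8 km³ of water.
Total added water ≈ 1.676×10^12 m³ over 3.52×10^14 m² → Δh = 4.76×10^-3 m = 0.476 cm.

≈ 0.476 cm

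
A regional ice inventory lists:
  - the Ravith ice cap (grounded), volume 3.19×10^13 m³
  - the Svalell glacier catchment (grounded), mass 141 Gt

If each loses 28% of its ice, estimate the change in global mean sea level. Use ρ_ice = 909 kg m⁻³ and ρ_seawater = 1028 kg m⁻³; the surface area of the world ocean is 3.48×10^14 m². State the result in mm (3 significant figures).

≈ 22.8 mm

Ravith: 0.28 × 3.19×10^13 m³ × (909/1028) = 7.898×10^12 m³ of water.
Svalell: 0.28 × 141 Gt = 3.948×10^13 kg; dividing by ρ_w = 1028 kg m⁻³ gives 3.840×10^10 m³ of water.
Total added water ≈ 7.936×10^12 m³ over 3.48×10^14 m² → Δh = 0.0228 m = 22.8 mm.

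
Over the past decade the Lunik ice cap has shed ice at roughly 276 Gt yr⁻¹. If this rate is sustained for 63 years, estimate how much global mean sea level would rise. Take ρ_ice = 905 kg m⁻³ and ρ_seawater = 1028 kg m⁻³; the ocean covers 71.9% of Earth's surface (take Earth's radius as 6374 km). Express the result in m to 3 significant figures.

Total mass lost = 276 Gt/yr × 63 yr = 1.739×10^4 Gt = 1.739×10^16 kg.
ρ_w = 1028 kg m⁻³, so water volume = 1.739×10^16 / 1028 = 1.691×10^13 m³.
Δh = 1.691×10^13 / 3.67×10^14 = 0.0461 m.

≈ 0.0461 m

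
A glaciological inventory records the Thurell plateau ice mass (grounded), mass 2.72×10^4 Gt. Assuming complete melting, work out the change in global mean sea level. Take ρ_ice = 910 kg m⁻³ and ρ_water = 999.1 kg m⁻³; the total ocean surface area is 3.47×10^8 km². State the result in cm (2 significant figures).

≈ 7.8 cm

Thurell: 2.72×10^4 Gt = 2.720×10^16 kg; dividing by ρ_w = 999.1 kg m⁻³ gives 2.722×10^13 m³ of water.
Spread over 3.47×10^14 m² of ocean, Δh = 2.722×10^13 / 3.47×10^14 = 0.0785 m = 7.8 cm.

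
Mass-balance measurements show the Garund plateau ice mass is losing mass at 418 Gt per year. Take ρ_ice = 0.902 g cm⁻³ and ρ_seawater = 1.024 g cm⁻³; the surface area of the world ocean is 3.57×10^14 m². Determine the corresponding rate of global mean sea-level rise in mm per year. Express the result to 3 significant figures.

≈ 1.14 mm/yr

ρ_w = 1.024 g cm⁻³ = 1024 kg m⁻³. Annual water volume added = 418 Gt / ρ_w = 4.180×10^14 kg / 1024 kg m⁻³ = 4.082×10^11 m³.
Δh per year = 4.082×10^11 / 3.57×10^14 = 1.14×10^-3 m = 1.14 mm.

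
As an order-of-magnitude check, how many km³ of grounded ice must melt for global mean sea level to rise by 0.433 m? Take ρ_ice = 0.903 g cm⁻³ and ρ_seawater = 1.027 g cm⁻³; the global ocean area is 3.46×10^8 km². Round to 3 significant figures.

≈ 1.70×10^5 km³

Required water volume = Δh × A = 0.433 m × 3.46×10^14 m² = 1.498×10^14 m³ = 1.498×10^5 km³.
Ice volume = water volume × ρ_w/ρ_ice = 1.498×10^5 × 1027/903 = 1.70×10^5 km³.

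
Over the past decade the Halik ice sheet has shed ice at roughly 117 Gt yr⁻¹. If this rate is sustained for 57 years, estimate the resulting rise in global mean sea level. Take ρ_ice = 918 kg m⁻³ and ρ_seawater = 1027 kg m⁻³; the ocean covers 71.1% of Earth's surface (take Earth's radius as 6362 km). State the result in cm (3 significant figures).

Total mass lost = 117 Gt/yr × 57 yr = 6669 Gt = 6.669×10^15 kg.
ρ_w = 1027 kg m⁻³, so water volume = 6.669×10^15 / 1027 = 6.494×10^12 m³.
Δh = 6.494×10^12 / 3.62×10^14 = 0.0180 m = 1.80 cm.

≈ 1.80 cm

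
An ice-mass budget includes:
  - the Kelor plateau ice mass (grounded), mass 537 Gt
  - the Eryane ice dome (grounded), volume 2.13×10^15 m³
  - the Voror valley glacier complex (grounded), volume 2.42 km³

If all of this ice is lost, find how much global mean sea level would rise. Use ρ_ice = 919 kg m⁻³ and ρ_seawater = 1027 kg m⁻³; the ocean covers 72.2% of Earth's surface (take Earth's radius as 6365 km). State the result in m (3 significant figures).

Kelor: 537 Gt = 5.370×10^14 kg; dividing by ρ_w = 1027 kg m⁻³ gives 5.229×10^11 m³ of water.
Eryane: 2.13×10^15 m³ × (919/1027) = 1.906×10^15 m³ of water.
Voror: 2.42 km³ × (919/1027) = 2.166 km³ of water.
Total added water ≈ 1.907×10^15 m³ over 3.68×10^14 m² → Δh = 5.19 m.

≈ 5.19 m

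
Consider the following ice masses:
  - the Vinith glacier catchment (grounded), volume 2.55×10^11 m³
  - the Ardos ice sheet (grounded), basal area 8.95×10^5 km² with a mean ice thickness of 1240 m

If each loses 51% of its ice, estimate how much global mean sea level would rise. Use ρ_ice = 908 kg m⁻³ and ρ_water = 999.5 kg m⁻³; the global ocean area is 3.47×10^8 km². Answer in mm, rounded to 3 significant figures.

Vinith: 0.51 × 2.55×10^11 m³ × (908/999.5) = 1.181×10^11 m³ of water.
Ardos: ice volume = 8.95×10^5 km² × 1240 m = 1.110×10^6 km³; 0.51 × 1.110×10^6 × (908/999.5) = 5.142×10^5 km³ of water.
Total added water ≈ 5.143×10^14 m³ over 3.47×10^14 m² → Δh = 1.48 m = 1480 mm.

≈ 1480 mm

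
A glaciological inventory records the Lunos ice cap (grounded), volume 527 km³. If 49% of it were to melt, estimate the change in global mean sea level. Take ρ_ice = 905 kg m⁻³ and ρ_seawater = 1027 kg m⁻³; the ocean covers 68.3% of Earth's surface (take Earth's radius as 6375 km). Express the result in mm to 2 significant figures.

≈ 0.65 mm

Lunos: 0.49 × 527 km³ × (905/1027) = 227.6 km³ of water.
Spread over 3.49×10^14 m² of ocean, Δh = 2.276×10^11 / 3.49×10^14 = 6.52×10^-4 m = 0.65 mm.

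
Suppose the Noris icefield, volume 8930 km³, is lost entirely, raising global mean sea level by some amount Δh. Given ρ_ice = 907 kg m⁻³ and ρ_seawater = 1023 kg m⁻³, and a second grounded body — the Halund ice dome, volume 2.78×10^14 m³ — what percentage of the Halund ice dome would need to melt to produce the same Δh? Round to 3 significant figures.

Equal sea-level rise means equal mass of meltwater, i.e. equal mass of ice lost.
Ice mass of Noris: 8.100×10^15 kg; ice mass of Halund: 2.521×10^17 kg.
Fraction required = 8.100×10^15 / 2.521×10^17 = 0.0321 → 3.21 %.

≈ 3.21 %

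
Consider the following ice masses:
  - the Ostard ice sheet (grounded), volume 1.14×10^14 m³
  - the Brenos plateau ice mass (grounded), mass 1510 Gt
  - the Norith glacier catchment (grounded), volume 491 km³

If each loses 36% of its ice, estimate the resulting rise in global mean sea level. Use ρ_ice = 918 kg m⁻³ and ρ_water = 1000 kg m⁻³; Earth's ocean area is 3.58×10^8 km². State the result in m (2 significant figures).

Ostard: 0.36 × 1.14×10^14 m³ × (918/1000) = 3.767×10^13 m³ of water.
Brenos: 0.36 × 1510 Gt = 5.436×10^14 kg; dividing by ρ_w = 1000 kg m⁻³ gives 5.436×10^11 m³ of water.
Norith: 0.36 × 491 km³ × (918/1000) = 162.3 km³ of water.
Total added water ≈ 3.838×10^13 m³ over 3.58×10^14 m² → Δh = 0.107 m.

≈ 0.11 m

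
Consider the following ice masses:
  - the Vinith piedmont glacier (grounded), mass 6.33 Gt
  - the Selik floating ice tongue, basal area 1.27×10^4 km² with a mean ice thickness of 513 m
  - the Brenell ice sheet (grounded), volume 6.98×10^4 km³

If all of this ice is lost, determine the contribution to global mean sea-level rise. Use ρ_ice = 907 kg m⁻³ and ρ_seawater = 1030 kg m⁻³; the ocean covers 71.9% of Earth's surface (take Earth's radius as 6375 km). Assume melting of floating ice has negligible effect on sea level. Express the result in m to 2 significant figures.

≈ 0.17 m

Vinith: 6.33 Gt = 6.330×10^12 kg; dividing by ρ_w = 1030 kg m⁻³ gives 6.146×10^9 m³ of water.
The Selik floating ice tongue is floating and already displaces its own weight of water, so its melt adds essentially nothing to sea level.
Brenell: 6.98×10^4 km³ × (907/1030) = 6.146×10^4 km³ of water.
Total added water ≈ 6.147×10^13 m³ over 3.67×10^14 m² → Δh = 0.167 m.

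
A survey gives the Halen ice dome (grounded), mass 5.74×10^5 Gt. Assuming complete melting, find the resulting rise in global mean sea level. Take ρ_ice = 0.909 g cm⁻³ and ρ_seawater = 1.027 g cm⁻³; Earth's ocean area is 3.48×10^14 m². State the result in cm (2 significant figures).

Halen: 5.74×10^5 Gt = 5.740×10^17 kg; dividing by ρ_w = 1.027 g cm⁻³ = 1027 kg m⁻³ gives 5.589×10^14 m³ of water.
Spread over 3.48×10^14 m² of ocean, Δh = 5.589×10^14 / 3.48×10^14 = 1.61 m = 160 cm.

≈ 160 cm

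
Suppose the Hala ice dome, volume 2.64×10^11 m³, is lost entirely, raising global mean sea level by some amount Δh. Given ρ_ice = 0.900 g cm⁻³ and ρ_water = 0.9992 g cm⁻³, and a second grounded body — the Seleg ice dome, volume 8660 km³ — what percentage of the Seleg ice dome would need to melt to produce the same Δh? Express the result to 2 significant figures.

Equal sea-level rise means equal mass of meltwater, i.e. equal mass of ice lost.
Ice mass of Hala: 2.376×10^14 kg; ice mass of Seleg: 7.794×10^15 kg.
Fraction required = 2.376×10^14 / 7.794×10^15 = 0.0305 → 3.0 %.

≈ 3.0 %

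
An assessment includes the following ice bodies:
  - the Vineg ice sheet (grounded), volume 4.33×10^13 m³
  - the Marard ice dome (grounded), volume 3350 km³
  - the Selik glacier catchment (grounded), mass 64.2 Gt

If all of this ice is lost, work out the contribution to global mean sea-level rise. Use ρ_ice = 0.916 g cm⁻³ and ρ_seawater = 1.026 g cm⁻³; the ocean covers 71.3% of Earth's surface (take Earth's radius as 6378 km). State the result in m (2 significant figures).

Vineg: 4.33×10^13 m³ × (916/1026) = 3.866×10^13 m³ of water.
Marard: 3350 km³ × (916/1026) = 2991 km³ of water.
Selik: 64.2 Gt = 6.420×10^13 kg; dividing by ρ_w = 1.026 g cm⁻³ = 1026 kg m⁻³ gives 6.257×10^10 m³ of water.
Total added water ≈ 4.171×10^13 m³ over 3.64×10^14 m² → Δh = 0.114 m.

≈ 0.11 m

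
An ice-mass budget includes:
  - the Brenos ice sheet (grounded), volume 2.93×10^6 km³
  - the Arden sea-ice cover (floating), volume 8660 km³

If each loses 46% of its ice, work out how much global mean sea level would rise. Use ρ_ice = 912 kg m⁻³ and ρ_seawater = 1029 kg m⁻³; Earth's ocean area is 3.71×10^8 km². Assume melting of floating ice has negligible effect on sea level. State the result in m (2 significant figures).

Brenos: 0.46 × 2.93×10^6 km³ × (912/1029) = 1.195×10^6 km³ of water.
The Arden sea-ice cover is floating and already displaces its own weight of water, so its melt adds essentially nothing to sea level.
Total added water ≈ 1.195×10^15 m³ over 3.71×10^14 m² → Δh = 3.22 m.

≈ 3.2 m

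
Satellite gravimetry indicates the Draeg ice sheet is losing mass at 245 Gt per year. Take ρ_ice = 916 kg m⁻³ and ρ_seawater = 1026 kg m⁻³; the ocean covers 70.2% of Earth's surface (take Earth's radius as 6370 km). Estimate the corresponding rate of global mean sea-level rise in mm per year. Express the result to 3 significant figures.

ρ_w = 1026 kg m⁻³. Annual water volume added = 245 Gt / ρ_w = 2.450×10^14 kg / 1026 kg m⁻³ = 2.388×10^11 m³.
Δh per year = 2.388×10^11 / 3.58×10^14 = 6.67×10^-4 m = 0.667 mm.

≈ 0.667 mm/yr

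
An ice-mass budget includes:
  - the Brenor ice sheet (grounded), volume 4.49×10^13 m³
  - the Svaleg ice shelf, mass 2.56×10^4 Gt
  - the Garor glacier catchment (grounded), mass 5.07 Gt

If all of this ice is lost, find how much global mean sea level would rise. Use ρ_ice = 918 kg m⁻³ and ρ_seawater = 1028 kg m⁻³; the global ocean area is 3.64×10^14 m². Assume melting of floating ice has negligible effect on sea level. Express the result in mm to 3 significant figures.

≈ 110 mm

Brenor: 4.49×10^13 m³ × (918/1028) = 4.010×10^13 m³ of water.
The Svaleg ice shelf is floating and already displaces its own weight of water, so its melt adds essentially nothing to sea level.
Garor: 5.07 Gt = 5.070×10^12 kg; dividing by ρ_w = 1028 kg m⁻³ gives 4.932×10^9 m³ of water.
Total added water ≈ 4.010×10^13 m³ over 3.64×10^14 m² → Δh = 0.110 m = 110 mm.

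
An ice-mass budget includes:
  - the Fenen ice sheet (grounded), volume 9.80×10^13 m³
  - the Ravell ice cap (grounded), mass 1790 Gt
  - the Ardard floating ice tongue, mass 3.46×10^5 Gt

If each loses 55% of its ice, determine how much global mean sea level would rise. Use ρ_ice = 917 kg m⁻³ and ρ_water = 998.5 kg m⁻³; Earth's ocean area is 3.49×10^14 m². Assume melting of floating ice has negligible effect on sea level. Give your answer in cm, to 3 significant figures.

≈ 14.5 cm

Fenen: 0.55 × 9.80×10^13 m³ × (917/998.5) = 4.950×10^13 m³ of water.
Ravell: 0.55 × 1790 Gt = 9.845×10^14 kg; dividing by ρ_w = 998.5 kg m⁻³ gives 9.860×10^11 m³ of water.
The Ardard floating ice tongue is floating and already displaces its own weight of water, so its melt adds essentially nothing to sea level.
Total added water ≈ 5.049×10^13 m³ over 3.49×10^14 m² → Δh = 0.145 m = 14.5 cm.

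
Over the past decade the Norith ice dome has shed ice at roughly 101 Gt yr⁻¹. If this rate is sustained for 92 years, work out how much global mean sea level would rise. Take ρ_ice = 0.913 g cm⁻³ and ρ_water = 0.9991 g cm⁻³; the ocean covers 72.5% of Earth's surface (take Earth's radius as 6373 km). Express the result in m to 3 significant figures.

≈ 0.0251 m

Total mass lost = 101 Gt/yr × 92 yr = 9292 Gt = 9.292×10^15 kg.
ρ_w = 0.9991 g cm⁻³ = 999.1 kg m⁻³, so water volume = 9.292×10^15 / 999.1 = 9.300×10^12 m³.
Δh = 9.300×10^12 / 3.70×10^14 = 0.0251 m.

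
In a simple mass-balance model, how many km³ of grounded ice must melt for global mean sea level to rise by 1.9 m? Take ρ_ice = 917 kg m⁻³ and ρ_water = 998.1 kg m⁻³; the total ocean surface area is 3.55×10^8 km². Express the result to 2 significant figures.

≈ 7.3×10^5 km³

Required water volume = Δh × A = 1.9 m × 3.55×10^14 m² = 6.745×10^14 m³ = 6.745×10^5 km³.
Ice volume = water volume × ρ_w/ρ_ice = 6.745×10^5 × 998.1/917 = 7.3×10^5 km³.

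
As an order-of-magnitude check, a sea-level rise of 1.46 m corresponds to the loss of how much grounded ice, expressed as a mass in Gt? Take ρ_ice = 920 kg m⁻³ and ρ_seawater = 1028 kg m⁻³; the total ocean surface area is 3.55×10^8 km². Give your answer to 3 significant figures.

Required water volume = Δh × A = 1.46 m × 3.55×10^14 m² = 5.183×10^14 m³.
ρ_w = 1028 kg m⁻³, so the mass of water = 5.183×10^14 m³ × 1028 kg m⁻³ = 5.328×10^17 kg = 5.33×10^5 Gt (and the same mass of ice, by conservation).

≈ 5.33×10^5 Gt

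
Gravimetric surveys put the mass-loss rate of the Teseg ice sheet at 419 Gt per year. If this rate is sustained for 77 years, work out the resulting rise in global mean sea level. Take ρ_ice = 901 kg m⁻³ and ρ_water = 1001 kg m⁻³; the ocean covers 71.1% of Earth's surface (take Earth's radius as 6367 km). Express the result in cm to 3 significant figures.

Total mass lost = 419 Gt/yr × 77 yr = 3.226×10^4 Gt = 3.226×10^16 kg.
ρ_w = 1001 kg m⁻³, so water volume = 3.226×10^16 / 1001 = 3.223×10^13 m³.
Δh = 3.223×10^13 / 3.62×10^14 = 0.0890 m = 8.90 cm.

≈ 8.90 cm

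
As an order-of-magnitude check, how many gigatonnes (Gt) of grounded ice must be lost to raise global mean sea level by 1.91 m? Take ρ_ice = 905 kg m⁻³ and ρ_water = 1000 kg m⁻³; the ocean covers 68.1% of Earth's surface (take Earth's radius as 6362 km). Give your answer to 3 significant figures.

Required water volume = Δh × A = 1.91 m × 3.46×10^14 m² = 6.616×10^14 m³.
ρ_w = 1000 kg m⁻³, so the mass of water = 6.616×10^14 m³ × 1000 kg m⁻³ = 6.616×10^17 kg = 6.62×10^5 Gt (and the same mass of ice, by conservation).

≈ 6.62×10^5 Gt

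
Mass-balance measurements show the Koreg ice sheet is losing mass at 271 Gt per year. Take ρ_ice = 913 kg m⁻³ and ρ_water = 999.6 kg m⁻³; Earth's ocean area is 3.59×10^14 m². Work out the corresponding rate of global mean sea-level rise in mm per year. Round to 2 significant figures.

ρ_w = 999.6 kg m⁻³. Annual water volume added = 271 Gt / ρ_w = 2.710×10^14 kg / 999.6 kg m⁻³ = 2.711×10^11 m³.
Δh per year = 2.711×10^11 / 3.59×10^14 = 7.55×10^-4 m = 0.76 mm.

≈ 0.76 mm/yr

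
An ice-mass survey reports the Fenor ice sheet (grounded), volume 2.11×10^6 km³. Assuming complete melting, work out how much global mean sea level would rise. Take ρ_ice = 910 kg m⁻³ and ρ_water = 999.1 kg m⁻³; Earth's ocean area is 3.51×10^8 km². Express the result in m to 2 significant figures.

≈ 5.5 m

Fenor: 2.11×10^6 km³ × (910/999.1) = 1.922×10^6 km³ of water.
Spread over 3.51×10^14 m² of ocean, Δh = 1.922×10^15 / 3.51×10^14 = 5.48 m.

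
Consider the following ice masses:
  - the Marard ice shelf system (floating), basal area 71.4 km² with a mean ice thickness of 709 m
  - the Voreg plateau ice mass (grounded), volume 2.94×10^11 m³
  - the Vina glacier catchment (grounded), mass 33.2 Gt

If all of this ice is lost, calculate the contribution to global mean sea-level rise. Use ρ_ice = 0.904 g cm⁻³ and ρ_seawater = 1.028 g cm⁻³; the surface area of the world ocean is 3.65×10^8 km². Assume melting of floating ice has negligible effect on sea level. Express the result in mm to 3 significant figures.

The Marard ice shelf system is floating and already displaces its own weight of water, so its melt adds essentially nothing to sea level.
Voreg: 2.94×10^11 m³ × (904/1028) = 2.585×10^11 m³ of water.
Vina: 33.2 Gt = 3.320×10^13 kg; dividing by ρ_w = 1.028 g cm⁻³ = 1028 kg m⁻³ gives 3.230×10^10 m³ of water.
Total added water ≈ 2.908×10^11 m³ over 3.65×10^14 m² → Δh = 7.97×10^-4 m = 0.797 mm.

≈ 0.797 mm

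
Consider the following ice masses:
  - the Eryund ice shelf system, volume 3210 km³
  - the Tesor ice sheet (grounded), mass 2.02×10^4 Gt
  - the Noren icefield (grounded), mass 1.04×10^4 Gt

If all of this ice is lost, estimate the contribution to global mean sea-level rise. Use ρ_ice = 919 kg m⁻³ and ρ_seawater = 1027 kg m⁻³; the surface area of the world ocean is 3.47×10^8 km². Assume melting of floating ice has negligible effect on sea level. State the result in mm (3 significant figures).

The Eryund ice shelf system is floating and already displaces its own weight of water, so its melt adds essentially nothing to sea level.
Tesor: 2.02×10^4 Gt = 2.020×10^16 kg; dividing by ρ_w = 1027 kg m⁻³ gives 1.967×10^13 m³ of water.
Noren: 1.04×10^4 Gt = 1.040×10^16 kg; dividing by ρ_w = 1027 kg m⁻³ gives 1.013×10^13 m³ of water.
Total added water ≈ 2.980×10^13 m³ over 3.47×10^14 m² → Δh = 0.0859 m = 85.9 mm.

≈ 85.9 mm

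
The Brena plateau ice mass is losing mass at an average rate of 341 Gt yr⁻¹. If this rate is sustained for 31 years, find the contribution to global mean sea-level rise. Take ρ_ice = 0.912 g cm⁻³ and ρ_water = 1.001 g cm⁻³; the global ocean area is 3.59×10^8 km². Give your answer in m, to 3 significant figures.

Total mass lost = 341 Gt/yr × 31 yr = 1.057×10^4 Gt = 1.057×10^16 kg.
ρ_w = 1.001 g cm⁻³ = 1001 kg m⁻³, so water volume = 1.057×10^16 / 1001 = 1.056×10^13 m³.
Δh = 1.056×10^13 / 3.59×10^14 = 0.0294 m.

≈ 0.0294 m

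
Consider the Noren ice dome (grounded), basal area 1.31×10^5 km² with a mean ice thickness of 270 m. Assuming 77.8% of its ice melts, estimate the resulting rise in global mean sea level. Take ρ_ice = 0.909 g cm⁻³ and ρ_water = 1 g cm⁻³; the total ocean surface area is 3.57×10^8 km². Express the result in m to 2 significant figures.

Noren: ice volume = 1.31×10^5 km² × 270 m = 3.537×10^4 km³; 0.778 × 3.537×10^4 × (909/1000) = 2.501×10^4 km³ of water.
Spread over 3.57×10^14 m² of ocean, Δh = 2.501×10^13 / 3.57×10^14 = 0.0701 m.

≈ 0.070 m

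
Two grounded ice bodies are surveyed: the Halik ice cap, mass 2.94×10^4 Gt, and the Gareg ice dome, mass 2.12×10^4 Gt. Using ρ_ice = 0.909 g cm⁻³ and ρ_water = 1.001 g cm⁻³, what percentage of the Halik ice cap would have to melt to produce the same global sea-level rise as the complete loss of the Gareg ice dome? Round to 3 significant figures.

Equal sea-level rise means equal mass of meltwater, i.e. equal mass of ice lost.
Ice mass of Gareg: 2.120×10^16 kg; ice mass of Halik: 2.940×10^16 kg.
Fraction required = 2.120×10^16 / 2.940×10^16 = 0.721 → 72.1 %.

≈ 72.1 %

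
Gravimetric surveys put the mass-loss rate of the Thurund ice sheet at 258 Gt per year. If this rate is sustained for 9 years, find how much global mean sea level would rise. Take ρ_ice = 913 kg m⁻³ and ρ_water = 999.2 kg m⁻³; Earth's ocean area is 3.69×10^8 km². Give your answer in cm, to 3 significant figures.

Total mass lost = 258 Gt/yr × 9 yr = 2322 Gt = 2.322×10^15 kg.
ρ_w = 999.2 kg m⁻³, so water volume = 2.322×10^15 / 999.2 = 2.324×10^12 m³.
Δh = 2.324×10^12 / 3.69×10^14 = 6.30×10^-3 m = 0.630 cm.

≈ 0.630 cm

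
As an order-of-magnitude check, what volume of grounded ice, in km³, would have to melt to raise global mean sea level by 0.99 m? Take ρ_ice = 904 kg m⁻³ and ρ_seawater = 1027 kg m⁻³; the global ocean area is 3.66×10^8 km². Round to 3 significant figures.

≈ 4.12×10^5 km³

Required water volume = Δh × A = 0.99 m × 3.66×10^14 m² = 3.623×10^14 m³ = 3.623×10^5 km³.
Ice volume = water volume × ρ_w/ρ_ice = 3.623×10^5 × 1027/904 = 4.12×10^5 km³.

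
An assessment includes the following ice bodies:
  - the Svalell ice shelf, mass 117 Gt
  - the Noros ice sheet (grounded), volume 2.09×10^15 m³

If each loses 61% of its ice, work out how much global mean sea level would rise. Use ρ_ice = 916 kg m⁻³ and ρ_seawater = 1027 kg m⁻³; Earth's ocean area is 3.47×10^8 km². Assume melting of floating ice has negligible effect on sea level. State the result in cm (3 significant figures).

≈ 328 cm

The Svalell ice shelf is floating and already displaces its own weight of water, so its melt adds essentially nothing to sea level.
Noros: 0.61 × 2.09×10^15 m³ × (916/1027) = 1.137×10^15 m³ of water.
Total added water ≈ 1.137×10^15 m³ over 3.47×10^14 m² → Δh = 3.28 m = 328 cm.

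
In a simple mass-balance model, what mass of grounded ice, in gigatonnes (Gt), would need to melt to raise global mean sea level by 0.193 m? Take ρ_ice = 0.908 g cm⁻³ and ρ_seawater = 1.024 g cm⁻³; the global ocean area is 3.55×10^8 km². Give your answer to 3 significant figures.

Required water volume = Δh × A = 0.193 m × 3.55×10^14 m² = 6.852×10^13 m³.
ρ_w = 1.024 g cm⁻³ = 1024 kg m⁻³, so the mass of water = 6.852×10^13 m³ × 1024 kg m⁻³ = 7.016×10^16 kg = 7.02×10^4 Gt (and the same mass of ice, by conservation).

≈ 7.02×10^4 Gt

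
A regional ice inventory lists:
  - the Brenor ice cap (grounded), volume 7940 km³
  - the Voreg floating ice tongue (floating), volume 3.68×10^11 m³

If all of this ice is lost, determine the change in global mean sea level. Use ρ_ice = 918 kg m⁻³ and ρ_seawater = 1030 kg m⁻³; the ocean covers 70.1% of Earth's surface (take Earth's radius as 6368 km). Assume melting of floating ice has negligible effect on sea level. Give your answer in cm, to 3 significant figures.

≈ 1.98 cm

Brenor: 7940 km³ × (918/1030) = 7077 km³ of water.
The Voreg floating ice tongue is floating and already displaces its own weight of water, so its melt adds essentially nothing to sea level.
Total added water ≈ 7.077×10^12 m³ over 3.57×10^14 m² → Δh = 0.0198 m = 1.98 cm.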